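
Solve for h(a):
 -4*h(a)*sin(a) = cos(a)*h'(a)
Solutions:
 h(a) = C1*cos(a)^4


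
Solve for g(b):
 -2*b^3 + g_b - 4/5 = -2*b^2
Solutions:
 g(b) = C1 + b^4/2 - 2*b^3/3 + 4*b/5


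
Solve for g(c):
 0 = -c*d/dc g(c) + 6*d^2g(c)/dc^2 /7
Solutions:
 g(c) = C1 + C2*erfi(sqrt(21)*c/6)


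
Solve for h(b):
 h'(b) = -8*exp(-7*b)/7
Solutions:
 h(b) = C1 + 8*exp(-7*b)/49


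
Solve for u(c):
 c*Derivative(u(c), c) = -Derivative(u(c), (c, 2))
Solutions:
 u(c) = C1 + C2*erf(sqrt(2)*c/2)


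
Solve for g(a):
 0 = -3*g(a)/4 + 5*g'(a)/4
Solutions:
 g(a) = C1*exp(3*a/5)


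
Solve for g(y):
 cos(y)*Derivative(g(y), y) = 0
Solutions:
 g(y) = C1


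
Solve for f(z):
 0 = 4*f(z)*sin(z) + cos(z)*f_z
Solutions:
 f(z) = C1*cos(z)^4


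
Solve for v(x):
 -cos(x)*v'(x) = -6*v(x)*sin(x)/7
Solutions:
 v(x) = C1/cos(x)^(6/7)


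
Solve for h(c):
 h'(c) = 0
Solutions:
 h(c) = C1


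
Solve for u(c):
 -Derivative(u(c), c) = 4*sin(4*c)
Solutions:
 u(c) = C1 + cos(4*c)


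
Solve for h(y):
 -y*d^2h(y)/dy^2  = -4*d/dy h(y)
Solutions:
 h(y) = C1 + C2*y^5


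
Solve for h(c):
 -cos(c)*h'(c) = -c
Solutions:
 h(c) = C1 + Integral(c/cos(c), c)


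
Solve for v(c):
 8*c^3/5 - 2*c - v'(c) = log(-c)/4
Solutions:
 v(c) = C1 + 2*c^4/5 - c^2 - c*log(-c)/4 + c/4


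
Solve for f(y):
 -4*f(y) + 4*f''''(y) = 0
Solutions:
 f(y) = C1*exp(-y) + C2*exp(y) + C3*sin(y) + C4*cos(y)


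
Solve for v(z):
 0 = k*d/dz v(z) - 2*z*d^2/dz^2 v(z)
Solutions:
 v(z) = C1 + z^(re(k)/2 + 1)*(C2*sin(log(z)*Abs(im(k))/2) + C3*cos(log(z)*im(k)/2))


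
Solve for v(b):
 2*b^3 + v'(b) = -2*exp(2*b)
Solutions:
 v(b) = C1 - b^4/2 - exp(2*b)


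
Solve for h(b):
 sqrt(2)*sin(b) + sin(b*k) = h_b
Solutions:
 h(b) = C1 - sqrt(2)*cos(b) - cos(b*k)/k


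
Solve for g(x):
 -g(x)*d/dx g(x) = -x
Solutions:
 g(x) = -sqrt(C1 + x^2)
 g(x) = sqrt(C1 + x^2)


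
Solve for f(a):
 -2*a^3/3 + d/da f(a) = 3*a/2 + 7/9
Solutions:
 f(a) = C1 + a^4/6 + 3*a^2/4 + 7*a/9


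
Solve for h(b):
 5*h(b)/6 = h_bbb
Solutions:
 h(b) = C3*exp(5^(1/3)*6^(2/3)*b/6) + (C1*sin(2^(2/3)*3^(1/6)*5^(1/3)*b/4) + C2*cos(2^(2/3)*3^(1/6)*5^(1/3)*b/4))*exp(-5^(1/3)*6^(2/3)*b/12)


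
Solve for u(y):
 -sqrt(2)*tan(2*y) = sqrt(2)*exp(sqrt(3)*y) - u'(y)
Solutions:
 u(y) = C1 + sqrt(6)*exp(sqrt(3)*y)/3 - sqrt(2)*log(cos(2*y))/2


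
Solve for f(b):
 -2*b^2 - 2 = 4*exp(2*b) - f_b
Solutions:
 f(b) = C1 + 2*b^3/3 + 2*b + 2*exp(2*b)


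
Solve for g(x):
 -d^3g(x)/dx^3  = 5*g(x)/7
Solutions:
 g(x) = C3*exp(-5^(1/3)*7^(2/3)*x/7) + (C1*sin(sqrt(3)*5^(1/3)*7^(2/3)*x/14) + C2*cos(sqrt(3)*5^(1/3)*7^(2/3)*x/14))*exp(5^(1/3)*7^(2/3)*x/14)


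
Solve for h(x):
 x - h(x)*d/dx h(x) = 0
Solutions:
 h(x) = -sqrt(C1 + x^2)
 h(x) = sqrt(C1 + x^2)


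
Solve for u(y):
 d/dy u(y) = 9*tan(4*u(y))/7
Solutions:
 u(y) = -asin(C1*exp(36*y/7))/4 + pi/4
 u(y) = asin(C1*exp(36*y/7))/4


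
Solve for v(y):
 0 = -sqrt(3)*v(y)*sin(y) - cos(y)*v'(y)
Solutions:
 v(y) = C1*cos(y)^(sqrt(3))


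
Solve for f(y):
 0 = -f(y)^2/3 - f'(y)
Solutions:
 f(y) = 3/(C1 + y)


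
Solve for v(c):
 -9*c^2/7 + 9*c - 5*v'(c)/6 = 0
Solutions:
 v(c) = C1 - 18*c^3/35 + 27*c^2/5


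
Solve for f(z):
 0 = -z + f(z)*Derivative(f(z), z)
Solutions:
 f(z) = -sqrt(C1 + z^2)
 f(z) = sqrt(C1 + z^2)


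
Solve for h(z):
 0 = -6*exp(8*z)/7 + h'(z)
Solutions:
 h(z) = C1 + 3*exp(8*z)/28


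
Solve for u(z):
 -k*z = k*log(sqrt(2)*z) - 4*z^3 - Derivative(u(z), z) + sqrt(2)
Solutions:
 u(z) = C1 + k*z^2/2 + k*z*log(z) - k*z + k*z*log(2)/2 - z^4 + sqrt(2)*z


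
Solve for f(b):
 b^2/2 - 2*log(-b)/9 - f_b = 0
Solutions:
 f(b) = C1 + b^3/6 - 2*b*log(-b)/9 + 2*b/9


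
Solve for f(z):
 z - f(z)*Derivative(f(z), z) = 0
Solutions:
 f(z) = -sqrt(C1 + z^2)
 f(z) = sqrt(C1 + z^2)


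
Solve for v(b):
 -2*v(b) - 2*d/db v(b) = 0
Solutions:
 v(b) = C1*exp(-b)


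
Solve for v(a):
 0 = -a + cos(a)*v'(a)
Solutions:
 v(a) = C1 + Integral(a/cos(a), a)


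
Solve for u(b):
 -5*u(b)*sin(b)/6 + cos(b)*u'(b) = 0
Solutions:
 u(b) = C1/cos(b)^(5/6)


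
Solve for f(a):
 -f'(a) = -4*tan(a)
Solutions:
 f(a) = C1 - 4*log(cos(a))


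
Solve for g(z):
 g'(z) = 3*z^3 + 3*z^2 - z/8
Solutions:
 g(z) = C1 + 3*z^4/4 + z^3 - z^2/16


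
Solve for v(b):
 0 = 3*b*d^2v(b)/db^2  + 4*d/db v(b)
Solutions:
 v(b) = C1 + C2/b^(1/3)


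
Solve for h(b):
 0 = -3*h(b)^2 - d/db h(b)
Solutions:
 h(b) = 1/(C1 + 3*b)


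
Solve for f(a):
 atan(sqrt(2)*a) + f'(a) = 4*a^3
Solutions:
 f(a) = C1 + a^4 - a*atan(sqrt(2)*a) + sqrt(2)*log(2*a^2 + 1)/4


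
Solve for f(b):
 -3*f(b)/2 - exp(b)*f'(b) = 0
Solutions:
 f(b) = C1*exp(3*exp(-b)/2)


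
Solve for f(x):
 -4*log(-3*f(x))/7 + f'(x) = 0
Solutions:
 -7*Integral(1/(log(-_y) + log(3)), (_y, f(x)))/4 = C1 - x


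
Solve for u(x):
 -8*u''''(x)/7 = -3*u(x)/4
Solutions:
 u(x) = C1*exp(-2^(3/4)*21^(1/4)*x/4) + C2*exp(2^(3/4)*21^(1/4)*x/4) + C3*sin(2^(3/4)*21^(1/4)*x/4) + C4*cos(2^(3/4)*21^(1/4)*x/4)


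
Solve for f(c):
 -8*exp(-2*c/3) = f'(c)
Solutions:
 f(c) = C1 + 12*exp(-2*c/3)


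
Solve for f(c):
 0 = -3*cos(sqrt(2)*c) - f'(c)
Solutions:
 f(c) = C1 - 3*sqrt(2)*sin(sqrt(2)*c)/2


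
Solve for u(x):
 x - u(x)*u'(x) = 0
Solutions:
 u(x) = -sqrt(C1 + x^2)
 u(x) = sqrt(C1 + x^2)


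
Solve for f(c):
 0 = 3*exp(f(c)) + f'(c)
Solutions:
 f(c) = log(1/(C1 + 3*c))


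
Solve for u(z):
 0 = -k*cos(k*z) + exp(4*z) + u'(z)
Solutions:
 u(z) = C1 - exp(4*z)/4 + sin(k*z)


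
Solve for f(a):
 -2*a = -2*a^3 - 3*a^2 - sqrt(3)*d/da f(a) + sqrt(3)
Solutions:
 f(a) = C1 - sqrt(3)*a^4/6 - sqrt(3)*a^3/3 + sqrt(3)*a^2/3 + a


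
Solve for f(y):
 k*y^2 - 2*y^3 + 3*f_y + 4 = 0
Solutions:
 f(y) = C1 - k*y^3/9 + y^4/6 - 4*y/3


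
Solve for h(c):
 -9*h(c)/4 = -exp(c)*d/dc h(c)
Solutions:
 h(c) = C1*exp(-9*exp(-c)/4)


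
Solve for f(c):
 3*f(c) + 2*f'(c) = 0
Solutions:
 f(c) = C1*exp(-3*c/2)


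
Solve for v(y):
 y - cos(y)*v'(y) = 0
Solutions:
 v(y) = C1 + Integral(y/cos(y), y)


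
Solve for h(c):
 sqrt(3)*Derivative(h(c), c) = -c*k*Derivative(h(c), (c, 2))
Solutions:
 h(c) = C1 + c^(((re(k) - sqrt(3))*re(k) + im(k)^2)/(re(k)^2 + im(k)^2))*(C2*sin(sqrt(3)*log(c)*Abs(im(k))/(re(k)^2 + im(k)^2)) + C3*cos(sqrt(3)*log(c)*im(k)/(re(k)^2 + im(k)^2)))


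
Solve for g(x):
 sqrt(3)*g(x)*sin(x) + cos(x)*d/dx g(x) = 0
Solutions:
 g(x) = C1*cos(x)^(sqrt(3))


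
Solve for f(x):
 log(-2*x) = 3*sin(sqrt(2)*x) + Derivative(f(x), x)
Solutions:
 f(x) = C1 + x*log(-x) - x + x*log(2) + 3*sqrt(2)*cos(sqrt(2)*x)/2


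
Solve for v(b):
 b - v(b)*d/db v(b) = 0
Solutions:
 v(b) = -sqrt(C1 + b^2)
 v(b) = sqrt(C1 + b^2)


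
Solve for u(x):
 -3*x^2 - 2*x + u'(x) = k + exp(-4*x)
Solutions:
 u(x) = C1 + k*x + x^3 + x^2 - exp(-4*x)/4


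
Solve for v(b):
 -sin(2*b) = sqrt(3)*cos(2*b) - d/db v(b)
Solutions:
 v(b) = C1 - cos(2*b + pi/3)


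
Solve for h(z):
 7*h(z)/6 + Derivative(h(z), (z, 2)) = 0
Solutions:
 h(z) = C1*sin(sqrt(42)*z/6) + C2*cos(sqrt(42)*z/6)


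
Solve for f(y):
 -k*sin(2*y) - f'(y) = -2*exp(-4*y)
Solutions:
 f(y) = C1 + k*cos(2*y)/2 - exp(-4*y)/2


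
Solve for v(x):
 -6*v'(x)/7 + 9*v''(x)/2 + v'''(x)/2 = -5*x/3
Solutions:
 v(x) = C1 + C2*exp(x*(-63 + sqrt(4305))/14) + C3*exp(-x*(63 + sqrt(4305))/14) + 35*x^2/36 + 245*x/24


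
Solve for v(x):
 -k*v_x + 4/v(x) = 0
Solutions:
 v(x) = -sqrt(C1 + 8*x/k)
 v(x) = sqrt(C1 + 8*x/k)


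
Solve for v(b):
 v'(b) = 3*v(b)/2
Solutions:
 v(b) = C1*exp(3*b/2)


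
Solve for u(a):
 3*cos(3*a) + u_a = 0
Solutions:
 u(a) = C1 - sin(3*a)


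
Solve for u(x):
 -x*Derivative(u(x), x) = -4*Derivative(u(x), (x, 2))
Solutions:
 u(x) = C1 + C2*erfi(sqrt(2)*x/4)


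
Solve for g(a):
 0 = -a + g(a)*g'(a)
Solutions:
 g(a) = -sqrt(C1 + a^2)
 g(a) = sqrt(C1 + a^2)


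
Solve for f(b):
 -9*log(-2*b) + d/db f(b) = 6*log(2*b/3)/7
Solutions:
 f(b) = C1 + 69*b*log(b)/7 + b*(-69/7 - 6*log(3)/7 + 69*log(2)/7 + 9*I*pi)


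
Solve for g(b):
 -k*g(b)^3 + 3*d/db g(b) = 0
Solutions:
 g(b) = -sqrt(6)*sqrt(-1/(C1 + b*k))/2
 g(b) = sqrt(6)*sqrt(-1/(C1 + b*k))/2


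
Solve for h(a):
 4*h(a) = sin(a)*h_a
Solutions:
 h(a) = C1*(cos(a)^2 - 2*cos(a) + 1)/(cos(a)^2 + 2*cos(a) + 1)


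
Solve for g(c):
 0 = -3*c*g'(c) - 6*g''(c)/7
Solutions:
 g(c) = C1 + C2*erf(sqrt(7)*c/2)


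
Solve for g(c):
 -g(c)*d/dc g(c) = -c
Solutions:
 g(c) = -sqrt(C1 + c^2)
 g(c) = sqrt(C1 + c^2)


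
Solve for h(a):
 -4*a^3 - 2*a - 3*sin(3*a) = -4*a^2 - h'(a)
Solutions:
 h(a) = C1 + a^4 - 4*a^3/3 + a^2 - cos(3*a)


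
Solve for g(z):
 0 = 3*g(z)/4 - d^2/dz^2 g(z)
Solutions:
 g(z) = C1*exp(-sqrt(3)*z/2) + C2*exp(sqrt(3)*z/2)


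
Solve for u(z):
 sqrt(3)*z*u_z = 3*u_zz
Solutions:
 u(z) = C1 + C2*erfi(sqrt(2)*3^(3/4)*z/6)


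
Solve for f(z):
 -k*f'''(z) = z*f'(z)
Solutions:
 f(z) = C1 + Integral(C2*airyai(z*(-1/k)^(1/3)) + C3*airybi(z*(-1/k)^(1/3)), z)


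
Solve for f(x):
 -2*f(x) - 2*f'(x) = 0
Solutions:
 f(x) = C1*exp(-x)


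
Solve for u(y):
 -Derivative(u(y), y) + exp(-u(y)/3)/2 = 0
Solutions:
 u(y) = 3*log(C1 + y/6)


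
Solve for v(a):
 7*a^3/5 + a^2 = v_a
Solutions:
 v(a) = C1 + 7*a^4/20 + a^3/3


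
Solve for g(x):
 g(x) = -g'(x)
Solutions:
 g(x) = C1*exp(-x)


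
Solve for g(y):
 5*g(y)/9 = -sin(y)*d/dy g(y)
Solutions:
 g(y) = C1*(cos(y) + 1)^(5/18)/(cos(y) - 1)^(5/18)


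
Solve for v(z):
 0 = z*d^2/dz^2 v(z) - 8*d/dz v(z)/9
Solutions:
 v(z) = C1 + C2*z^(17/9)


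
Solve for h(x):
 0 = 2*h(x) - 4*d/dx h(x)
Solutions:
 h(x) = C1*exp(x/2)


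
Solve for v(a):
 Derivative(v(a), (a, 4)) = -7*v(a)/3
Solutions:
 v(a) = (C1*sin(sqrt(2)*3^(3/4)*7^(1/4)*a/6) + C2*cos(sqrt(2)*3^(3/4)*7^(1/4)*a/6))*exp(-sqrt(2)*3^(3/4)*7^(1/4)*a/6) + (C3*sin(sqrt(2)*3^(3/4)*7^(1/4)*a/6) + C4*cos(sqrt(2)*3^(3/4)*7^(1/4)*a/6))*exp(sqrt(2)*3^(3/4)*7^(1/4)*a/6)


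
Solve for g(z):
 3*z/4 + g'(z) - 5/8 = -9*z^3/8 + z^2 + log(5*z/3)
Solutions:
 g(z) = C1 - 9*z^4/32 + z^3/3 - 3*z^2/8 + z*log(z) - 3*z/8 + z*log(5/3)


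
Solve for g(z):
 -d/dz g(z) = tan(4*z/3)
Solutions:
 g(z) = C1 + 3*log(cos(4*z/3))/4


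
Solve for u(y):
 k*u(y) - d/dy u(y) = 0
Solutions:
 u(y) = C1*exp(k*y)


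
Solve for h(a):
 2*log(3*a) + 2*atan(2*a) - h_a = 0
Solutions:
 h(a) = C1 + 2*a*log(a) + 2*a*atan(2*a) - 2*a + 2*a*log(3) - log(4*a^2 + 1)/2


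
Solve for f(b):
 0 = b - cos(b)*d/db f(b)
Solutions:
 f(b) = C1 + Integral(b/cos(b), b)


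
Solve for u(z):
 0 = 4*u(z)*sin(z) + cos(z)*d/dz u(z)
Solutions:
 u(z) = C1*cos(z)^4


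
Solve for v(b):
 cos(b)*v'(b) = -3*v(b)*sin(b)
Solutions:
 v(b) = C1*cos(b)^3


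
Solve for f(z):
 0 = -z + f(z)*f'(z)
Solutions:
 f(z) = -sqrt(C1 + z^2)
 f(z) = sqrt(C1 + z^2)


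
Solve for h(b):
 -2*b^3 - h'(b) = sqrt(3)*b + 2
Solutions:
 h(b) = C1 - b^4/2 - sqrt(3)*b^2/2 - 2*b


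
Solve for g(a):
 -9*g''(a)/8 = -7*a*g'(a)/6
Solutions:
 g(a) = C1 + C2*erfi(sqrt(42)*a/9)


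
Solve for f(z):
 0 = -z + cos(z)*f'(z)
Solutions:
 f(z) = C1 + Integral(z/cos(z), z)


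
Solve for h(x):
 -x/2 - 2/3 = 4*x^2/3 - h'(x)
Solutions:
 h(x) = C1 + 4*x^3/9 + x^2/4 + 2*x/3


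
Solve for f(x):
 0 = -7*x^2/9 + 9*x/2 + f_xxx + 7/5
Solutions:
 f(x) = C1 + C2*x + C3*x^2 + 7*x^5/540 - 3*x^4/16 - 7*x^3/30


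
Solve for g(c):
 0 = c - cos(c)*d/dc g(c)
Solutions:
 g(c) = C1 + Integral(c/cos(c), c)


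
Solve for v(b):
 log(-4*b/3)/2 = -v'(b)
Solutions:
 v(b) = C1 - b*log(-b)/2 + b*(-log(2) + 1/2 + log(3)/2)


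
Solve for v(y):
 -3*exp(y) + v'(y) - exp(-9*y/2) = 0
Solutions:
 v(y) = C1 + 3*exp(y) - 2*exp(-9*y/2)/9


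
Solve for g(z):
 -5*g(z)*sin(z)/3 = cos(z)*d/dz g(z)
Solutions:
 g(z) = C1*cos(z)^(5/3)


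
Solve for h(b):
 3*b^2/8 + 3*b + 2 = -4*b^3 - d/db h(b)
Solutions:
 h(b) = C1 - b^4 - b^3/8 - 3*b^2/2 - 2*b


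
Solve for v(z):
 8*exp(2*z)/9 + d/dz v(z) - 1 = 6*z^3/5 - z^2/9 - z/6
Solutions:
 v(z) = C1 + 3*z^4/10 - z^3/27 - z^2/12 + z - 4*exp(2*z)/9


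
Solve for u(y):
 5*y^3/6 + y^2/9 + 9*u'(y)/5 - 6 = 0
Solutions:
 u(y) = C1 - 25*y^4/216 - 5*y^3/243 + 10*y/3


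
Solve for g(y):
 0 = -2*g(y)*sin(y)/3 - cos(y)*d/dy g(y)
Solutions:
 g(y) = C1*cos(y)^(2/3)


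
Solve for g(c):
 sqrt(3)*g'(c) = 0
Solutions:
 g(c) = C1


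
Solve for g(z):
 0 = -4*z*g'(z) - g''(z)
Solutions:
 g(z) = C1 + C2*erf(sqrt(2)*z)


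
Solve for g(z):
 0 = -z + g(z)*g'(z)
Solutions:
 g(z) = -sqrt(C1 + z^2)
 g(z) = sqrt(C1 + z^2)


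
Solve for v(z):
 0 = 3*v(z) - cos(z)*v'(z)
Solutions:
 v(z) = C1*(sin(z) + 1)^(3/2)/(sin(z) - 1)^(3/2)


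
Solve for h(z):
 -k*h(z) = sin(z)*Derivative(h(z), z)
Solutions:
 h(z) = C1*exp(k*(-log(cos(z) - 1) + log(cos(z) + 1))/2)


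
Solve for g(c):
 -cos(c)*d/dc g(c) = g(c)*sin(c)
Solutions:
 g(c) = C1*cos(c)


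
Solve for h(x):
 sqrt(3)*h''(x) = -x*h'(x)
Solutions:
 h(x) = C1 + C2*erf(sqrt(2)*3^(3/4)*x/6)


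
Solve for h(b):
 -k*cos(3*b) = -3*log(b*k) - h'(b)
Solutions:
 h(b) = C1 - 3*b*log(b*k) + 3*b + k*sin(3*b)/3


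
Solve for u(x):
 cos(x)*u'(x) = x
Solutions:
 u(x) = C1 + Integral(x/cos(x), x)


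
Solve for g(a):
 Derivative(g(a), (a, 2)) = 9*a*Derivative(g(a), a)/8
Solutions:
 g(a) = C1 + C2*erfi(3*a/4)


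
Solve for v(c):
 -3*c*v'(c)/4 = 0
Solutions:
 v(c) = C1


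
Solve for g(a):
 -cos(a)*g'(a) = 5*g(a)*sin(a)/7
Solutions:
 g(a) = C1*cos(a)^(5/7)


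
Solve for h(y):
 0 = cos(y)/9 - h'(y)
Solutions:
 h(y) = C1 + sin(y)/9


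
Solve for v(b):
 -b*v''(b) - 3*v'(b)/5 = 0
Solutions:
 v(b) = C1 + C2*b^(2/5)


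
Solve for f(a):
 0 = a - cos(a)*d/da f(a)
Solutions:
 f(a) = C1 + Integral(a/cos(a), a)


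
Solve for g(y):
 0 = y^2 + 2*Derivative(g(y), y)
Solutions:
 g(y) = C1 - y^3/6


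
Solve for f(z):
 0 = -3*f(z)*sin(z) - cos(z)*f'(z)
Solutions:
 f(z) = C1*cos(z)^3


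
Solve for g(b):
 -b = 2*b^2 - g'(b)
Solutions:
 g(b) = C1 + 2*b^3/3 + b^2/2


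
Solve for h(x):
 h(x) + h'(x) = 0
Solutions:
 h(x) = C1*exp(-x)


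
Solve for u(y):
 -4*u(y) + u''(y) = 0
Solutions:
 u(y) = C1*exp(-2*y) + C2*exp(2*y)


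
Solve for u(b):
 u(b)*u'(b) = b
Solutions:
 u(b) = -sqrt(C1 + b^2)
 u(b) = sqrt(C1 + b^2)


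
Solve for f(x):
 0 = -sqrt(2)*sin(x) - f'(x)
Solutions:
 f(x) = C1 + sqrt(2)*cos(x)


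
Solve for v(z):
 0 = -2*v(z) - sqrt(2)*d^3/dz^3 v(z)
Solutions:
 v(z) = C3*exp(-2^(1/6)*z) + (C1*sin(2^(1/6)*sqrt(3)*z/2) + C2*cos(2^(1/6)*sqrt(3)*z/2))*exp(2^(1/6)*z/2)


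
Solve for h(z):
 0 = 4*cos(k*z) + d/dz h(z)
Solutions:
 h(z) = C1 - 4*sin(k*z)/k


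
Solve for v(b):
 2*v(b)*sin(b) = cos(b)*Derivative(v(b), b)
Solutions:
 v(b) = C1/cos(b)^2


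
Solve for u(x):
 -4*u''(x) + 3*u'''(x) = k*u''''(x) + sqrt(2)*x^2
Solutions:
 u(x) = C1 + C2*x + C3*exp(x*(3 - sqrt(9 - 16*k))/(2*k)) + C4*exp(x*(sqrt(9 - 16*k) + 3)/(2*k)) - sqrt(2)*x^4/48 - sqrt(2)*x^3/16 + sqrt(2)*x^2*(4*k - 9)/64


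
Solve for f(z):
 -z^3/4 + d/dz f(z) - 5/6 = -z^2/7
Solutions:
 f(z) = C1 + z^4/16 - z^3/21 + 5*z/6


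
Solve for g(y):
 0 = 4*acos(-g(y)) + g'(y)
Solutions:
 Integral(1/acos(-_y), (_y, g(y))) = C1 - 4*y


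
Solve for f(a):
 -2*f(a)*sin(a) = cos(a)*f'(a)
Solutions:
 f(a) = C1*cos(a)^2


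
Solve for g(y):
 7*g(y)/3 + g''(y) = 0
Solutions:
 g(y) = C1*sin(sqrt(21)*y/3) + C2*cos(sqrt(21)*y/3)


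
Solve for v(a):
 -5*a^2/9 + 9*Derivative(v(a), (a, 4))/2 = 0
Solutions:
 v(a) = C1 + C2*a + C3*a^2 + C4*a^3 + a^6/2916


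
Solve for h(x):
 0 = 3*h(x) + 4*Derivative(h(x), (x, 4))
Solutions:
 h(x) = (C1*sin(3^(1/4)*x/2) + C2*cos(3^(1/4)*x/2))*exp(-3^(1/4)*x/2) + (C3*sin(3^(1/4)*x/2) + C4*cos(3^(1/4)*x/2))*exp(3^(1/4)*x/2)


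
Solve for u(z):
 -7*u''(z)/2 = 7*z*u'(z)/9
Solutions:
 u(z) = C1 + C2*erf(z/3)


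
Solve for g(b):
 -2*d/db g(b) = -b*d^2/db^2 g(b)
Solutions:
 g(b) = C1 + C2*b^3


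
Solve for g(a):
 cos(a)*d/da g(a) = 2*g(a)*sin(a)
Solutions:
 g(a) = C1/cos(a)^2


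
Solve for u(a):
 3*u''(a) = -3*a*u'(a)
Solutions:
 u(a) = C1 + C2*erf(sqrt(2)*a/2)


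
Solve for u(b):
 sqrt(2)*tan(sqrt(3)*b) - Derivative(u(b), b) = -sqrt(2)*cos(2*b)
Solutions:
 u(b) = C1 - sqrt(6)*log(cos(sqrt(3)*b))/3 + sqrt(2)*sin(2*b)/2


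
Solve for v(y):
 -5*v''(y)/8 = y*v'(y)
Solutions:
 v(y) = C1 + C2*erf(2*sqrt(5)*y/5)


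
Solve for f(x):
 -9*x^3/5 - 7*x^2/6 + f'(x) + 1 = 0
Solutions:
 f(x) = C1 + 9*x^4/20 + 7*x^3/18 - x


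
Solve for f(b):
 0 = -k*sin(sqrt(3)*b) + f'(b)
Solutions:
 f(b) = C1 - sqrt(3)*k*cos(sqrt(3)*b)/3


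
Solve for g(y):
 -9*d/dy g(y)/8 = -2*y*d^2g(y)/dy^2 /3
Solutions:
 g(y) = C1 + C2*y^(43/16)


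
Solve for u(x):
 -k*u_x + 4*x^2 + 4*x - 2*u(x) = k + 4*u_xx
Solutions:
 u(x) = C1*exp(x*(-k + sqrt(k^2 - 32))/8) + C2*exp(-x*(k + sqrt(k^2 - 32))/8) + k^2 - 2*k*x - 3*k/2 + 2*x^2 + 2*x - 8


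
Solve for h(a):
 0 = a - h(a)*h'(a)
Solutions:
 h(a) = -sqrt(C1 + a^2)
 h(a) = sqrt(C1 + a^2)


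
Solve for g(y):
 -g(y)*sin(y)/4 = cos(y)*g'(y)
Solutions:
 g(y) = C1*cos(y)^(1/4)


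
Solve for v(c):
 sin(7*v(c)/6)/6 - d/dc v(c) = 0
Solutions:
 -c/6 + 3*log(cos(7*v(c)/6) - 1)/7 - 3*log(cos(7*v(c)/6) + 1)/7 = C1


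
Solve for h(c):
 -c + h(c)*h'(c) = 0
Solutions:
 h(c) = -sqrt(C1 + c^2)
 h(c) = sqrt(C1 + c^2)


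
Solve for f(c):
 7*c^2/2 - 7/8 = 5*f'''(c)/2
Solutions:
 f(c) = C1 + C2*c + C3*c^2 + 7*c^5/300 - 7*c^3/120


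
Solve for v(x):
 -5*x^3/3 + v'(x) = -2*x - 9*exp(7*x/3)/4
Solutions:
 v(x) = C1 + 5*x^4/12 - x^2 - 27*exp(7*x/3)/28


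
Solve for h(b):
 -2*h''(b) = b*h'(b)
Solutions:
 h(b) = C1 + C2*erf(b/2)


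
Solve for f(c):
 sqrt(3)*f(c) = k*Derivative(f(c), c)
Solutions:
 f(c) = C1*exp(sqrt(3)*c/k)


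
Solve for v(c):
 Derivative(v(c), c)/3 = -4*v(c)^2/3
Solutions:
 v(c) = 1/(C1 + 4*c)


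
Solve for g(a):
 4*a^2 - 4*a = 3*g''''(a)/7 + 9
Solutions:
 g(a) = C1 + C2*a + C3*a^2 + C4*a^3 + 7*a^6/270 - 7*a^5/90 - 7*a^4/8


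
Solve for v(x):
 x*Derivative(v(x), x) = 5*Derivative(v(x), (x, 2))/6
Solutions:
 v(x) = C1 + C2*erfi(sqrt(15)*x/5)


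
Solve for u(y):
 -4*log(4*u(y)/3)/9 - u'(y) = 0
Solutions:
 9*Integral(1/(log(_y) - log(3) + 2*log(2)), (_y, u(y)))/4 = C1 - y


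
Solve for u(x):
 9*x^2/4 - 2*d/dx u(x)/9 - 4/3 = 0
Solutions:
 u(x) = C1 + 27*x^3/8 - 6*x


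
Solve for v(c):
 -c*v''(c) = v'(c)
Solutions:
 v(c) = C1 + C2*log(c)


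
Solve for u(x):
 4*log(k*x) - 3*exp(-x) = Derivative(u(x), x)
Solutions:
 u(x) = C1 + 4*x*log(k*x) - 4*x + 3*exp(-x)


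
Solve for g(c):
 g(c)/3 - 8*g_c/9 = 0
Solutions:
 g(c) = C1*exp(3*c/8)


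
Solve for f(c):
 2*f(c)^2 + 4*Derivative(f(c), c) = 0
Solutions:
 f(c) = 2/(C1 + c)


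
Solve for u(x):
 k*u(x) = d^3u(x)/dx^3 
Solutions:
 u(x) = C1*exp(k^(1/3)*x) + C2*exp(k^(1/3)*x*(-1 + sqrt(3)*I)/2) + C3*exp(-k^(1/3)*x*(1 + sqrt(3)*I)/2)


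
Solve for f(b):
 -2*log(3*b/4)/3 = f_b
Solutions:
 f(b) = C1 - 2*b*log(b)/3 - 2*b*log(3)/3 + 2*b/3 + 4*b*log(2)/3


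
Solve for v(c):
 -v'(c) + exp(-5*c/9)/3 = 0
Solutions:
 v(c) = C1 - 3*exp(-5*c/9)/5


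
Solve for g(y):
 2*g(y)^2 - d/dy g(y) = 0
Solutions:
 g(y) = -1/(C1 + 2*y)


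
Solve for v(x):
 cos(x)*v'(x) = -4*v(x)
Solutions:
 v(x) = C1*(sin(x)^2 - 2*sin(x) + 1)/(sin(x)^2 + 2*sin(x) + 1)


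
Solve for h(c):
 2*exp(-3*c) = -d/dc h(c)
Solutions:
 h(c) = C1 + 2*exp(-3*c)/3


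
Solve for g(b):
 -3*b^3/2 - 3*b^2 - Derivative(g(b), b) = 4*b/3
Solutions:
 g(b) = C1 - 3*b^4/8 - b^3 - 2*b^2/3


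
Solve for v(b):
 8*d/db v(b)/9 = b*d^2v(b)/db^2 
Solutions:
 v(b) = C1 + C2*b^(17/9)


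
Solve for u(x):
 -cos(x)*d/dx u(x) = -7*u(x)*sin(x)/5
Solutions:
 u(x) = C1/cos(x)^(7/5)


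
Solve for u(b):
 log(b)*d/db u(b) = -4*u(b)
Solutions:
 u(b) = C1*exp(-4*li(b))


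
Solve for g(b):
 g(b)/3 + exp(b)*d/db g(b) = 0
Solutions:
 g(b) = C1*exp(exp(-b)/3)


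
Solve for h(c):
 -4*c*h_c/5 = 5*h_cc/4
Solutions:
 h(c) = C1 + C2*erf(2*sqrt(2)*c/5)


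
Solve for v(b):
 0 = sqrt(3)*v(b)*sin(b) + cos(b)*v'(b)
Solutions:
 v(b) = C1*cos(b)^(sqrt(3))


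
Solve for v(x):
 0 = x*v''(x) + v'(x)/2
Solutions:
 v(x) = C1 + C2*sqrt(x)


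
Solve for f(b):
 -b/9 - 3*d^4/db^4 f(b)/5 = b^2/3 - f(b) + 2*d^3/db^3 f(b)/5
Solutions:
 f(b) = C1*exp(b*(-10 - 10^(1/3) + 2*10^(2/3))/18)*sin(10^(1/3)*sqrt(3)*b*(1 + 2*10^(1/3))/18) + C2*exp(b*(-10 - 10^(1/3) + 2*10^(2/3))/18)*cos(10^(1/3)*sqrt(3)*b*(1 + 2*10^(1/3))/18) + C3*exp(b) + C4*exp(b*(-2*10^(2/3) - 5 + 10^(1/3))/9) + b^2/3 + b/9


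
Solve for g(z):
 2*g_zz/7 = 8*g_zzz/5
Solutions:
 g(z) = C1 + C2*z + C3*exp(5*z/28)


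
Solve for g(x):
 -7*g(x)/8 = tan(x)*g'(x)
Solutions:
 g(x) = C1/sin(x)^(7/8)


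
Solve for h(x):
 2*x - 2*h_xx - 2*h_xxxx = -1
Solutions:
 h(x) = C1 + C2*x + C3*sin(x) + C4*cos(x) + x^3/6 + x^2/4


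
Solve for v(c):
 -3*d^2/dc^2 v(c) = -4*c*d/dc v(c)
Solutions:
 v(c) = C1 + C2*erfi(sqrt(6)*c/3)


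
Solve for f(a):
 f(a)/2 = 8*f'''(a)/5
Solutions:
 f(a) = C3*exp(2^(2/3)*5^(1/3)*a/4) + (C1*sin(2^(2/3)*sqrt(3)*5^(1/3)*a/8) + C2*cos(2^(2/3)*sqrt(3)*5^(1/3)*a/8))*exp(-2^(2/3)*5^(1/3)*a/8)


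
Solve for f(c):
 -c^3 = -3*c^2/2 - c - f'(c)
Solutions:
 f(c) = C1 + c^4/4 - c^3/2 - c^2/2


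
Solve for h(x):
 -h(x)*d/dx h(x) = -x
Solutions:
 h(x) = -sqrt(C1 + x^2)
 h(x) = sqrt(C1 + x^2)


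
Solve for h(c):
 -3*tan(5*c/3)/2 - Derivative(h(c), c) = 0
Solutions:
 h(c) = C1 + 9*log(cos(5*c/3))/10


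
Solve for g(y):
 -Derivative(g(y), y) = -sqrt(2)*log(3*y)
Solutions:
 g(y) = C1 + sqrt(2)*y*log(y) - sqrt(2)*y + sqrt(2)*y*log(3)


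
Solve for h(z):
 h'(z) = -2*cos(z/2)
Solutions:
 h(z) = C1 - 4*sin(z/2)


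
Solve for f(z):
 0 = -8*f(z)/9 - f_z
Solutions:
 f(z) = C1*exp(-8*z/9)


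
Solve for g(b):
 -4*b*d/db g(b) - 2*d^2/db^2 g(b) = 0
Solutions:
 g(b) = C1 + C2*erf(b)


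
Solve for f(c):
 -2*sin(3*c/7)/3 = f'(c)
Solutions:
 f(c) = C1 + 14*cos(3*c/7)/9


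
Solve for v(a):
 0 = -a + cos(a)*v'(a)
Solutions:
 v(a) = C1 + Integral(a/cos(a), a)


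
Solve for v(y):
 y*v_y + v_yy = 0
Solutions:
 v(y) = C1 + C2*erf(sqrt(2)*y/2)


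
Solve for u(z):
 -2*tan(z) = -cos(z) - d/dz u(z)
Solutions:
 u(z) = C1 - 2*log(cos(z)) - sin(z)


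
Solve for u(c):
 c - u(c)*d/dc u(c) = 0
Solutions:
 u(c) = -sqrt(C1 + c^2)
 u(c) = sqrt(C1 + c^2)


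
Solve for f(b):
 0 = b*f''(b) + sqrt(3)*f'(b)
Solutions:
 f(b) = C1 + C2*b^(1 - sqrt(3))


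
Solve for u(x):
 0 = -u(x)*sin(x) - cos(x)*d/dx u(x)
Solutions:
 u(x) = C1*cos(x)


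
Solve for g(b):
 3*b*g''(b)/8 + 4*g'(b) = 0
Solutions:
 g(b) = C1 + C2/b^(29/3)


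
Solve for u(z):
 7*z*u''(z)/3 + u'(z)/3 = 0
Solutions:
 u(z) = C1 + C2*z^(6/7)


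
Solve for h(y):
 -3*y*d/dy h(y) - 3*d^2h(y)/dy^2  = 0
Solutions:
 h(y) = C1 + C2*erf(sqrt(2)*y/2)


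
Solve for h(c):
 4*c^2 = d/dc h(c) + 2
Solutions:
 h(c) = C1 + 4*c^3/3 - 2*c


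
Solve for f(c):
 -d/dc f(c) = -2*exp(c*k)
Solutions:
 f(c) = C1 + 2*exp(c*k)/k


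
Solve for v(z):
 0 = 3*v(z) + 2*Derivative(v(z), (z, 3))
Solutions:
 v(z) = C3*exp(-2^(2/3)*3^(1/3)*z/2) + (C1*sin(2^(2/3)*3^(5/6)*z/4) + C2*cos(2^(2/3)*3^(5/6)*z/4))*exp(2^(2/3)*3^(1/3)*z/4)


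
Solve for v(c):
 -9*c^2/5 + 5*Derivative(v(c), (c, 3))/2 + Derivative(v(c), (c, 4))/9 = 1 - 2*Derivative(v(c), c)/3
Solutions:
 v(c) = C1 + C2*exp(c*(-30 + 75*3^(2/3)/(4*sqrt(1129) + 1133)^(1/3) + 3^(1/3)*(4*sqrt(1129) + 1133)^(1/3))/4)*sin(3^(1/6)*c*(-3^(2/3)*(4*sqrt(1129) + 1133)^(1/3) + 225/(4*sqrt(1129) + 1133)^(1/3))/4) + C3*exp(c*(-30 + 75*3^(2/3)/(4*sqrt(1129) + 1133)^(1/3) + 3^(1/3)*(4*sqrt(1129) + 1133)^(1/3))/4)*cos(3^(1/6)*c*(-3^(2/3)*(4*sqrt(1129) + 1133)^(1/3) + 225/(4*sqrt(1129) + 1133)^(1/3))/4) + C4*exp(-c*(75*3^(2/3)/(4*sqrt(1129) + 1133)^(1/3) + 15 + 3^(1/3)*(4*sqrt(1129) + 1133)^(1/3))/2) + 9*c^3/10 - 75*c/4


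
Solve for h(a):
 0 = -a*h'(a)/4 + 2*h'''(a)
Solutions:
 h(a) = C1 + Integral(C2*airyai(a/2) + C3*airybi(a/2), a)


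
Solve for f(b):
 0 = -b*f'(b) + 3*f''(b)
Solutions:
 f(b) = C1 + C2*erfi(sqrt(6)*b/6)


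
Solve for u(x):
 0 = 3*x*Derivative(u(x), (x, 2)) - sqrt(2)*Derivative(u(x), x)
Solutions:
 u(x) = C1 + C2*x^(sqrt(2)/3 + 1)


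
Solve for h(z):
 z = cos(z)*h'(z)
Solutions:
 h(z) = C1 + Integral(z/cos(z), z)


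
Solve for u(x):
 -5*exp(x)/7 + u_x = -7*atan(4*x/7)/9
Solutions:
 u(x) = C1 - 7*x*atan(4*x/7)/9 + 5*exp(x)/7 + 49*log(16*x^2 + 49)/72


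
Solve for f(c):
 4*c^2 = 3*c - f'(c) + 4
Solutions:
 f(c) = C1 - 4*c^3/3 + 3*c^2/2 + 4*c


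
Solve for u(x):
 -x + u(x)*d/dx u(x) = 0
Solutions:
 u(x) = -sqrt(C1 + x^2)
 u(x) = sqrt(C1 + x^2)


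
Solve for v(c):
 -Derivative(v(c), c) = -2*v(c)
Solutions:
 v(c) = C1*exp(2*c)


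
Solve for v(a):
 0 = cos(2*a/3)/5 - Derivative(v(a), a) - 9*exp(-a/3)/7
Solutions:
 v(a) = C1 + 3*sin(2*a/3)/10 + 27*exp(-a/3)/7


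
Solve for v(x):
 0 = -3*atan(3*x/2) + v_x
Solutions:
 v(x) = C1 + 3*x*atan(3*x/2) - log(9*x^2 + 4)


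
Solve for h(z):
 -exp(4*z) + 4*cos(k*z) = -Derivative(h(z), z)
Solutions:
 h(z) = C1 + exp(4*z)/4 - 4*sin(k*z)/k


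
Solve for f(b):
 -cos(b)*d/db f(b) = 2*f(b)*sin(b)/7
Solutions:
 f(b) = C1*cos(b)^(2/7)


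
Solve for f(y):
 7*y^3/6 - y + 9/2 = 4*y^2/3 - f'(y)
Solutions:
 f(y) = C1 - 7*y^4/24 + 4*y^3/9 + y^2/2 - 9*y/2


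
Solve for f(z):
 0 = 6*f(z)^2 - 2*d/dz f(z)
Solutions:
 f(z) = -1/(C1 + 3*z)


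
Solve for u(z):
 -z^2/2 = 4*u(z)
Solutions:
 u(z) = -z^2/8


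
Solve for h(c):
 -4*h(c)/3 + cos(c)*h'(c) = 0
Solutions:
 h(c) = C1*(sin(c) + 1)^(2/3)/(sin(c) - 1)^(2/3)


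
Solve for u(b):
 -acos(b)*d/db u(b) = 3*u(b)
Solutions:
 u(b) = C1*exp(-3*Integral(1/acos(b), b))


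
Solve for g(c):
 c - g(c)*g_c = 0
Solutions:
 g(c) = -sqrt(C1 + c^2)
 g(c) = sqrt(C1 + c^2)


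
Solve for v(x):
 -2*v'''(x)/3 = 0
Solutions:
 v(x) = C1 + C2*x + C3*x^2


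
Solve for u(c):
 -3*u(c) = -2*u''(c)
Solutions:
 u(c) = C1*exp(-sqrt(6)*c/2) + C2*exp(sqrt(6)*c/2)


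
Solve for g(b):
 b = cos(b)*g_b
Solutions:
 g(b) = C1 + Integral(b/cos(b), b)


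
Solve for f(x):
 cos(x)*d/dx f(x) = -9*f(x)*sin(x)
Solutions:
 f(x) = C1*cos(x)^9


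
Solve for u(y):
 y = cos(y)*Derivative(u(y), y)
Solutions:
 u(y) = C1 + Integral(y/cos(y), y)


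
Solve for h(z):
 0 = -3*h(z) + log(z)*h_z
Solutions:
 h(z) = C1*exp(3*li(z))


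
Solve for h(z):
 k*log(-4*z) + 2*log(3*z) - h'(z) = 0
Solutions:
 h(z) = C1 + z*(k + 2)*log(z) + z*(-k + 2*k*log(2) + I*pi*k - 2 + 2*log(3))


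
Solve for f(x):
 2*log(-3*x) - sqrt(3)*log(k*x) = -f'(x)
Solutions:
 f(x) = C1 + x*(sqrt(3)*log(-k) - 2*log(3) - sqrt(3) + 2) - x*(2 - sqrt(3))*log(-x)


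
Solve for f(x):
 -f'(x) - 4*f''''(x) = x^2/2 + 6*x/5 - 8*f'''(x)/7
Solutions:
 f(x) = C1 + C2*exp(x*(16/(21*sqrt(191793) + 9197)^(1/3) + 8 + (21*sqrt(191793) + 9197)^(1/3))/84)*sin(sqrt(3)*x*(-(21*sqrt(191793) + 9197)^(1/3) + 16/(21*sqrt(191793) + 9197)^(1/3))/84) + C3*exp(x*(16/(21*sqrt(191793) + 9197)^(1/3) + 8 + (21*sqrt(191793) + 9197)^(1/3))/84)*cos(sqrt(3)*x*(-(21*sqrt(191793) + 9197)^(1/3) + 16/(21*sqrt(191793) + 9197)^(1/3))/84) + C4*exp(x*(-(21*sqrt(191793) + 9197)^(1/3) - 16/(21*sqrt(191793) + 9197)^(1/3) + 4)/42) - x^3/6 - 3*x^2/5 - 8*x/7


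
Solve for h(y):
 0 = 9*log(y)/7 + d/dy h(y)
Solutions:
 h(y) = C1 - 9*y*log(y)/7 + 9*y/7


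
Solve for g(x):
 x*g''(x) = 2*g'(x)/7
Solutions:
 g(x) = C1 + C2*x^(9/7)


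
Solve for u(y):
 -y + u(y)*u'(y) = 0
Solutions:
 u(y) = -sqrt(C1 + y^2)
 u(y) = sqrt(C1 + y^2)


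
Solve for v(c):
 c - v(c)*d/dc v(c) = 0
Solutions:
 v(c) = -sqrt(C1 + c^2)
 v(c) = sqrt(C1 + c^2)


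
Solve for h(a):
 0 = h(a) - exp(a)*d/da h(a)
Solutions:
 h(a) = C1*exp(-exp(-a))


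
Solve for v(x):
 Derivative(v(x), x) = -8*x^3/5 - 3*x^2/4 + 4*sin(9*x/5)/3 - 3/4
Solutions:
 v(x) = C1 - 2*x^4/5 - x^3/4 - 3*x/4 - 20*cos(9*x/5)/27


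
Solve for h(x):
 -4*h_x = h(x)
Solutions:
 h(x) = C1*exp(-x/4)


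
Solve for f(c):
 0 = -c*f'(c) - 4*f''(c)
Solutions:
 f(c) = C1 + C2*erf(sqrt(2)*c/4)


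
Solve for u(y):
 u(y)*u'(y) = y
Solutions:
 u(y) = -sqrt(C1 + y^2)
 u(y) = sqrt(C1 + y^2)


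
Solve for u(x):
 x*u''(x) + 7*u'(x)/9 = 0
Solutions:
 u(x) = C1 + C2*x^(2/9)


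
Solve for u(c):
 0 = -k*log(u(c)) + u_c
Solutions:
 li(u(c)) = C1 + c*k


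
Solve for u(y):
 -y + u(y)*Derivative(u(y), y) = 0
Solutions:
 u(y) = -sqrt(C1 + y^2)
 u(y) = sqrt(C1 + y^2)


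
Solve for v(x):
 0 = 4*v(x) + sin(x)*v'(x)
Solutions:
 v(x) = C1*(cos(x)^2 + 2*cos(x) + 1)/(cos(x)^2 - 2*cos(x) + 1)


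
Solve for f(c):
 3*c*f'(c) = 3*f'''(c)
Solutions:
 f(c) = C1 + Integral(C2*airyai(c) + C3*airybi(c), c)


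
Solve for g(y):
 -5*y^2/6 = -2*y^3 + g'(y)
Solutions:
 g(y) = C1 + y^4/2 - 5*y^3/18


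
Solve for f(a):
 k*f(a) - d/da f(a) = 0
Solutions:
 f(a) = C1*exp(a*k)


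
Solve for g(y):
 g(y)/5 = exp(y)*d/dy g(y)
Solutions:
 g(y) = C1*exp(-exp(-y)/5)


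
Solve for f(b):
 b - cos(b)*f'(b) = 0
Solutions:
 f(b) = C1 + Integral(b/cos(b), b)


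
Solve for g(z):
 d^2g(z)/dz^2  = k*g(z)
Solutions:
 g(z) = C1*exp(-sqrt(k)*z) + C2*exp(sqrt(k)*z)


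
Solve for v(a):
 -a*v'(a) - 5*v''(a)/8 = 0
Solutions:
 v(a) = C1 + C2*erf(2*sqrt(5)*a/5)


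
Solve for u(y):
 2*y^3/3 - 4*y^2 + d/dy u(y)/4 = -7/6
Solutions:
 u(y) = C1 - 2*y^4/3 + 16*y^3/3 - 14*y/3


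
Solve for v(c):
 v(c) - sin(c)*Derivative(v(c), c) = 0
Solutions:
 v(c) = C1*sqrt(cos(c) - 1)/sqrt(cos(c) + 1)


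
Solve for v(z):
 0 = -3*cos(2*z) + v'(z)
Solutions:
 v(z) = C1 + 3*sin(2*z)/2


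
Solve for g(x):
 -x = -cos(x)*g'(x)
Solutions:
 g(x) = C1 + Integral(x/cos(x), x)


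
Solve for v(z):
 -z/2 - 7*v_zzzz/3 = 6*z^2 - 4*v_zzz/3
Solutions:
 v(z) = C1 + C2*z + C3*z^2 + C4*exp(4*z/7) + 3*z^5/40 + 43*z^4/64 + 301*z^3/64


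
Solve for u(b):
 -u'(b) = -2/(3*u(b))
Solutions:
 u(b) = -sqrt(C1 + 12*b)/3
 u(b) = sqrt(C1 + 12*b)/3


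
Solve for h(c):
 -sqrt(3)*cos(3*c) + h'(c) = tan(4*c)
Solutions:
 h(c) = C1 - log(cos(4*c))/4 + sqrt(3)*sin(3*c)/3


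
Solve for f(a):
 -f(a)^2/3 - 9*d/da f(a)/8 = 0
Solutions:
 f(a) = 27/(C1 + 8*a)


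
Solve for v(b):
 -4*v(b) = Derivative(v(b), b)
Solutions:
 v(b) = C1*exp(-4*b)


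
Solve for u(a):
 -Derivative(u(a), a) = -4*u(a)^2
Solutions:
 u(a) = -1/(C1 + 4*a)


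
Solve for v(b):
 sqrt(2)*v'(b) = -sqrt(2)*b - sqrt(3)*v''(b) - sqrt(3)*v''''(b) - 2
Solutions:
 v(b) = C1 + C2*exp(2^(1/6)*sqrt(3)*b*(-2/(3 + sqrt(11))^(1/3) + 2^(2/3)*(3 + sqrt(11))^(1/3))/12)*sin(2^(1/6)*b*(2/(3 + sqrt(11))^(1/3) + 2^(2/3)*(3 + sqrt(11))^(1/3))/4) + C3*exp(2^(1/6)*sqrt(3)*b*(-2/(3 + sqrt(11))^(1/3) + 2^(2/3)*(3 + sqrt(11))^(1/3))/12)*cos(2^(1/6)*b*(2/(3 + sqrt(11))^(1/3) + 2^(2/3)*(3 + sqrt(11))^(1/3))/4) + C4*exp(-2^(1/6)*sqrt(3)*b*(-2/(3 + sqrt(11))^(1/3) + 2^(2/3)*(3 + sqrt(11))^(1/3))/6) - b^2/2 - sqrt(2)*b + sqrt(6)*b/2


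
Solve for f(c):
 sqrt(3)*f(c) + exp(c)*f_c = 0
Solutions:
 f(c) = C1*exp(sqrt(3)*exp(-c))


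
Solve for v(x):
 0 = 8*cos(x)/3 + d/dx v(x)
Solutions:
 v(x) = C1 - 8*sin(x)/3


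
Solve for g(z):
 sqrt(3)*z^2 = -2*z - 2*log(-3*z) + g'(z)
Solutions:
 g(z) = C1 + sqrt(3)*z^3/3 + z^2 + 2*z*log(-z) + 2*z*(-1 + log(3))


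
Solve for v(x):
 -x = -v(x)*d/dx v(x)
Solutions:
 v(x) = -sqrt(C1 + x^2)
 v(x) = sqrt(C1 + x^2)


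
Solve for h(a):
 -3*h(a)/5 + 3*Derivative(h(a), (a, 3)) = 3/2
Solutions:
 h(a) = C3*exp(5^(2/3)*a/5) + (C1*sin(sqrt(3)*5^(2/3)*a/10) + C2*cos(sqrt(3)*5^(2/3)*a/10))*exp(-5^(2/3)*a/10) - 5/2


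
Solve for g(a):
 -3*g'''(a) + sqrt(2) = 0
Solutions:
 g(a) = C1 + C2*a + C3*a^2 + sqrt(2)*a^3/18


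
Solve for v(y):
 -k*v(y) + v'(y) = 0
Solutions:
 v(y) = C1*exp(k*y)


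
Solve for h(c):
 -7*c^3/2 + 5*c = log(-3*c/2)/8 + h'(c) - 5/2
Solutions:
 h(c) = C1 - 7*c^4/8 + 5*c^2/2 - c*log(-c)/8 + c*(-log(3) + log(2) + 21)/8


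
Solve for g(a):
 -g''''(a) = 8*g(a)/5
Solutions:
 g(a) = (C1*sin(2^(1/4)*5^(3/4)*a/5) + C2*cos(2^(1/4)*5^(3/4)*a/5))*exp(-2^(1/4)*5^(3/4)*a/5) + (C3*sin(2^(1/4)*5^(3/4)*a/5) + C4*cos(2^(1/4)*5^(3/4)*a/5))*exp(2^(1/4)*5^(3/4)*a/5)


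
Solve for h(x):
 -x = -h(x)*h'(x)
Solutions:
 h(x) = -sqrt(C1 + x^2)
 h(x) = sqrt(C1 + x^2)


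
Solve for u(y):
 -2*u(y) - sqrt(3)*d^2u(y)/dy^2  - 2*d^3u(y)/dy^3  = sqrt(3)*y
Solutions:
 u(y) = C1*exp(y*(-2*sqrt(3) + 3^(2/3)/(sqrt(3) + 36 + sqrt(-3 + (sqrt(3) + 36)^2))^(1/3) + 3^(1/3)*(sqrt(3) + 36 + sqrt(-3 + (sqrt(3) + 36)^2))^(1/3))/12)*sin(sqrt(3)*y*(-(3*sqrt(3) + 108 + 4*sqrt(-27/16 + (3*sqrt(3)/4 + 27)^2))^(1/3) + 3/(3*sqrt(3) + 108 + 4*sqrt(-27/16 + (3*sqrt(3)/4 + 27)^2))^(1/3))/12) + C2*exp(y*(-2*sqrt(3) + 3^(2/3)/(sqrt(3) + 36 + sqrt(-3 + (sqrt(3) + 36)^2))^(1/3) + 3^(1/3)*(sqrt(3) + 36 + sqrt(-3 + (sqrt(3) + 36)^2))^(1/3))/12)*cos(sqrt(3)*y*(-(3*sqrt(3) + 108 + 4*sqrt(-27/16 + (3*sqrt(3)/4 + 27)^2))^(1/3) + 3/(3*sqrt(3) + 108 + 4*sqrt(-27/16 + (3*sqrt(3)/4 + 27)^2))^(1/3))/12) + C3*exp(-y*(3^(2/3)/(sqrt(3) + 36 + sqrt(-3 + (sqrt(3) + 36)^2))^(1/3) + sqrt(3) + 3^(1/3)*(sqrt(3) + 36 + sqrt(-3 + (sqrt(3) + 36)^2))^(1/3))/6) - sqrt(3)*y/2


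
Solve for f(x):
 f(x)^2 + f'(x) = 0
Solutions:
 f(x) = 1/(C1 + x)


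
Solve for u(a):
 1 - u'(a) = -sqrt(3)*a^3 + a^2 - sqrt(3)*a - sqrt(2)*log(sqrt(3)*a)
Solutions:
 u(a) = C1 + sqrt(3)*a^4/4 - a^3/3 + sqrt(3)*a^2/2 + sqrt(2)*a*log(a) - sqrt(2)*a + sqrt(2)*a*log(3)/2 + a


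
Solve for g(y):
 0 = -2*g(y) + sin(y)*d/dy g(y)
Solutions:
 g(y) = C1*(cos(y) - 1)/(cos(y) + 1)


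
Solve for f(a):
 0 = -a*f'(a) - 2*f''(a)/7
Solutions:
 f(a) = C1 + C2*erf(sqrt(7)*a/2)


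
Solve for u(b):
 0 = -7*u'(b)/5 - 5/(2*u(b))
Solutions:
 u(b) = -sqrt(C1 - 175*b)/7
 u(b) = sqrt(C1 - 175*b)/7


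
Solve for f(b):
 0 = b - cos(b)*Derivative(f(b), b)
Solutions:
 f(b) = C1 + Integral(b/cos(b), b)


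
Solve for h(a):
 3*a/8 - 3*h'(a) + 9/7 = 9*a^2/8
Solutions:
 h(a) = C1 - a^3/8 + a^2/16 + 3*a/7


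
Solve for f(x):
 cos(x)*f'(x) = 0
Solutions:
 f(x) = C1


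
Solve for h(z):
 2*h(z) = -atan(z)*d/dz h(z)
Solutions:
 h(z) = C1*exp(-2*Integral(1/atan(z), z))


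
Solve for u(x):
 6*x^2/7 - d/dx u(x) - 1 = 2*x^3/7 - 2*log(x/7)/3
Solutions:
 u(x) = C1 - x^4/14 + 2*x^3/7 + 2*x*log(x)/3 - 5*x/3 - 2*x*log(7)/3


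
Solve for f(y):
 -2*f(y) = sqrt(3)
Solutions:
 f(y) = -sqrt(3)/2


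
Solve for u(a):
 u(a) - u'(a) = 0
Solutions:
 u(a) = C1*exp(a)


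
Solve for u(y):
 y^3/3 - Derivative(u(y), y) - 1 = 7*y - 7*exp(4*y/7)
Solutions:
 u(y) = C1 + y^4/12 - 7*y^2/2 - y + 49*exp(4*y/7)/4


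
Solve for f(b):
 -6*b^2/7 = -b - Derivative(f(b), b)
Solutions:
 f(b) = C1 + 2*b^3/7 - b^2/2


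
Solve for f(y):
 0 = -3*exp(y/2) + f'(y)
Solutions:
 f(y) = C1 + 6*exp(y/2)


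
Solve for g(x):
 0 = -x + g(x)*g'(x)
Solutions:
 g(x) = -sqrt(C1 + x^2)
 g(x) = sqrt(C1 + x^2)


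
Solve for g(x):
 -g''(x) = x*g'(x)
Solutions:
 g(x) = C1 + C2*erf(sqrt(2)*x/2)


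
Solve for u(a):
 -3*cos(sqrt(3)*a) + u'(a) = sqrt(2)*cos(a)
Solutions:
 u(a) = C1 + sqrt(2)*sin(a) + sqrt(3)*sin(sqrt(3)*a)


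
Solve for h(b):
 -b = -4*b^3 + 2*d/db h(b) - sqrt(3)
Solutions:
 h(b) = C1 + b^4/2 - b^2/4 + sqrt(3)*b/2


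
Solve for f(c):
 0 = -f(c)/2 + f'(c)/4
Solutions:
 f(c) = C1*exp(2*c)


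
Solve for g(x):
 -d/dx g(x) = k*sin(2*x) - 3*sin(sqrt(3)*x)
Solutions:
 g(x) = C1 + k*cos(2*x)/2 - sqrt(3)*cos(sqrt(3)*x)


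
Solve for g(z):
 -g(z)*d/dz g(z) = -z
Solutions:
 g(z) = -sqrt(C1 + z^2)
 g(z) = sqrt(C1 + z^2)


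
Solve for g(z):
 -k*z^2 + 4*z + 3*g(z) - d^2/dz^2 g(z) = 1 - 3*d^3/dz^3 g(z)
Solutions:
 g(z) = C1*exp(z*(2*2^(1/3)/(135*sqrt(29) + 727)^(1/3) + 4 + 2^(2/3)*(135*sqrt(29) + 727)^(1/3))/36)*sin(2^(1/3)*sqrt(3)*z*(-2^(1/3)*(135*sqrt(29) + 727)^(1/3) + 2/(135*sqrt(29) + 727)^(1/3))/36) + C2*exp(z*(2*2^(1/3)/(135*sqrt(29) + 727)^(1/3) + 4 + 2^(2/3)*(135*sqrt(29) + 727)^(1/3))/36)*cos(2^(1/3)*sqrt(3)*z*(-2^(1/3)*(135*sqrt(29) + 727)^(1/3) + 2/(135*sqrt(29) + 727)^(1/3))/36) + C3*exp(z*(-2^(2/3)*(135*sqrt(29) + 727)^(1/3) - 2*2^(1/3)/(135*sqrt(29) + 727)^(1/3) + 2)/18) + k*z^2/3 + 2*k/9 - 4*z/3 + 1/3


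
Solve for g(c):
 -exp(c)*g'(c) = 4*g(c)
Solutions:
 g(c) = C1*exp(4*exp(-c))


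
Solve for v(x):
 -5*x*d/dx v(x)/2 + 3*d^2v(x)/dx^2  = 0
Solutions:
 v(x) = C1 + C2*erfi(sqrt(15)*x/6)


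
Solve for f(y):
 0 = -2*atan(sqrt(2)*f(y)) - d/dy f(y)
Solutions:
 Integral(1/atan(sqrt(2)*_y), (_y, f(y))) = C1 - 2*y


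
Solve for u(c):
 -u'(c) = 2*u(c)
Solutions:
 u(c) = C1*exp(-2*c)


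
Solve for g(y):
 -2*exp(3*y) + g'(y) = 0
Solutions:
 g(y) = C1 + 2*exp(3*y)/3


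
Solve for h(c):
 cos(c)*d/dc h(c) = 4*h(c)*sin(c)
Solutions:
 h(c) = C1/cos(c)^4


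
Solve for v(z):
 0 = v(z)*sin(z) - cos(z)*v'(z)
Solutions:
 v(z) = C1/cos(z)


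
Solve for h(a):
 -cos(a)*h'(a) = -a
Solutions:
 h(a) = C1 + Integral(a/cos(a), a)


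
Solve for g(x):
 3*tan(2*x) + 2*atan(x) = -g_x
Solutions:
 g(x) = C1 - 2*x*atan(x) + log(x^2 + 1) + 3*log(cos(2*x))/2


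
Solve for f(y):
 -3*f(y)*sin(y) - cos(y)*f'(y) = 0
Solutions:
 f(y) = C1*cos(y)^3


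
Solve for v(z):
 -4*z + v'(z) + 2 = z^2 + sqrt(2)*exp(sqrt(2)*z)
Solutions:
 v(z) = C1 + z^3/3 + 2*z^2 - 2*z + exp(sqrt(2)*z)


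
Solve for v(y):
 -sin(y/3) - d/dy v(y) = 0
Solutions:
 v(y) = C1 + 3*cos(y/3)


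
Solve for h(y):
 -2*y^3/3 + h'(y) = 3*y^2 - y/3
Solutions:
 h(y) = C1 + y^4/6 + y^3 - y^2/6


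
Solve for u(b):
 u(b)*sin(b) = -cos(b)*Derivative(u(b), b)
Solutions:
 u(b) = C1*cos(b)


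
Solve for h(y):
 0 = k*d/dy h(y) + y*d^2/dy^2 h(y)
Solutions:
 h(y) = C1 + y^(1 - re(k))*(C2*sin(log(y)*Abs(im(k))) + C3*cos(log(y)*im(k)))


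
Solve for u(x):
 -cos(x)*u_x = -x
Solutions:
 u(x) = C1 + Integral(x/cos(x), x)


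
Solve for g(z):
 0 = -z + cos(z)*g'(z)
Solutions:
 g(z) = C1 + Integral(z/cos(z), z)


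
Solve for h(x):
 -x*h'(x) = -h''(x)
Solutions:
 h(x) = C1 + C2*erfi(sqrt(2)*x/2)


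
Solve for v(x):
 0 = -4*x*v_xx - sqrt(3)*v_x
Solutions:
 v(x) = C1 + C2*x^(1 - sqrt(3)/4)


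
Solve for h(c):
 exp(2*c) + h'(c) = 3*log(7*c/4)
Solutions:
 h(c) = C1 + 3*c*log(c) + 3*c*(-2*log(2) - 1 + log(7)) - exp(2*c)/2


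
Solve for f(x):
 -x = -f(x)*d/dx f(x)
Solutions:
 f(x) = -sqrt(C1 + x^2)
 f(x) = sqrt(C1 + x^2)


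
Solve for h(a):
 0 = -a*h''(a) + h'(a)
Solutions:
 h(a) = C1 + C2*a^2


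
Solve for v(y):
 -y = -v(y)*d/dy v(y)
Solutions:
 v(y) = -sqrt(C1 + y^2)
 v(y) = sqrt(C1 + y^2)
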